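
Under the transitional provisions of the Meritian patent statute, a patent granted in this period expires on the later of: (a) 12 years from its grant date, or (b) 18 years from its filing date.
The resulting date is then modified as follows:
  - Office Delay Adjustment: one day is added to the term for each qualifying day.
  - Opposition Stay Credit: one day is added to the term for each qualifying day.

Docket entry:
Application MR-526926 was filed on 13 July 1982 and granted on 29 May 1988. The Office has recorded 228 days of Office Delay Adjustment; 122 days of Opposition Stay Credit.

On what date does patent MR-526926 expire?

2001-06-28

(a) grant + 12 years → 29 May 2000.
(b) filing + 18 years → 13 July 2000.
Later of the two: 13 July 2000.
Office Delay Adjustment: +228 days → 26 February 2001.
Opposition Stay Credit: +122 days → 28 June 2001.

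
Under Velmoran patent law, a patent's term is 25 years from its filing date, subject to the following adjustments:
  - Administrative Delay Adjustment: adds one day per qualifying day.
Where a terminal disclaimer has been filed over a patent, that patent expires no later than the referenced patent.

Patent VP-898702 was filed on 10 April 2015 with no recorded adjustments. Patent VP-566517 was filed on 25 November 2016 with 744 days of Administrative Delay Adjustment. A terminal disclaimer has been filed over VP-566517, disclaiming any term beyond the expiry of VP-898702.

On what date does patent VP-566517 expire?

Natural term of VP-566517:
  Base: filing + 25 years → 25 November 2041.
  Administrative Delay Adjustment: +744 days → 9 December 2043.
Expiry of referenced patent VP-898702:
  Base: filing + 25 years → 10 April 2040.
Terminal disclaimer: VP-566517 expires on the earlier of 9 December 2043 and 10 April 2040.

2040-04-10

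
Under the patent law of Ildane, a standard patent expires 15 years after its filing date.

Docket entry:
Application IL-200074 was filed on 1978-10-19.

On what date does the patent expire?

Filing date + 15 years → 19 October 1993.

October 19, 1993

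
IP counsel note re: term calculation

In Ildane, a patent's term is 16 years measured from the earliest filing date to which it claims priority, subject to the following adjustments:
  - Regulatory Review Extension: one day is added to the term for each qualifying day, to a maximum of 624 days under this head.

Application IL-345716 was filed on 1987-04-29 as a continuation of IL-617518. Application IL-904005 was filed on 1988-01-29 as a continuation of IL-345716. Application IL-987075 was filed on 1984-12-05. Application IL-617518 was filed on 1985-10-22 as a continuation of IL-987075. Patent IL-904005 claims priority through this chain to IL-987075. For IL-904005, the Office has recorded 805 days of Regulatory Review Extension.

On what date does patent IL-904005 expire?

Earliest priority filing: 5 December 1984.
Base term: 5 December 1984 + 16 years → 5 December 2000.
Regulatory Review Extension: 805 days claimed exceeds the 624-day cap, so +624 days → 21 August 2002.

August 21, 2002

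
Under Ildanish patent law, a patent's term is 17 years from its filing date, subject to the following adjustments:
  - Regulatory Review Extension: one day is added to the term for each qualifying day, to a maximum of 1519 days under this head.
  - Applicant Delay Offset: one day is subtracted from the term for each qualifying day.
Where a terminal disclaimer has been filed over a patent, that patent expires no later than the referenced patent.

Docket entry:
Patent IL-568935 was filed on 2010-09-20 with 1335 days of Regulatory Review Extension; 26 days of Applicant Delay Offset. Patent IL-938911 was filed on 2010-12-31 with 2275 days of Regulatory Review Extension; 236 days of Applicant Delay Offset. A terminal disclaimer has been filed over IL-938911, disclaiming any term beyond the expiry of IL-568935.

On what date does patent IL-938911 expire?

April 21, 2031

Natural term of IL-938911:
  Base: filing + 17 years → 31 December 2027.
  Regulatory Review Extension: 2275 days claimed exceeds the 1519-day cap, so +1519 days → 27 February 2032.
  Applicant Delay Offset: −236 days → 6 July 2031.
Expiry of referenced patent IL-568935:
  Base: filing + 17 years → 20 September 2027.
  Regulatory Review Extension: 1335 days (within the 1519-day cap) → +1335 days → 17 May 2031.
  Applicant Delay Offset: −26 days → 21 April 2031.
Terminal disclaimer: IL-938911 expires on the earlier of 6 July 2031 and 21 April 2031.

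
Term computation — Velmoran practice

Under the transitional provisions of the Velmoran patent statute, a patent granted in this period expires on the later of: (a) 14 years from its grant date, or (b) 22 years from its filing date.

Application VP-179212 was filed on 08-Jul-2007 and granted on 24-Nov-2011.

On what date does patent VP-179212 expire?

(a) grant + 14 years → 24 November 2025.
(b) filing + 22 years → 8 July 2029.
Later of the two: 8 July 2029.

July 8, 2029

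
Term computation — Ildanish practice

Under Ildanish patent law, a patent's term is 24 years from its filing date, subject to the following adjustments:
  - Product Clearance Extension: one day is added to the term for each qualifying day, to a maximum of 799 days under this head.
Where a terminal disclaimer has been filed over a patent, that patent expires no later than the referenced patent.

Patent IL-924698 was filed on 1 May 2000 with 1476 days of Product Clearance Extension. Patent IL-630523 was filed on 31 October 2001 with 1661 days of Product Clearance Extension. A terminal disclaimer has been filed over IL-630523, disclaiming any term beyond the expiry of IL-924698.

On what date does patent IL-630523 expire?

Natural term of IL-630523:
  Base: filing + 24 years → 31 October 2025.
  Product Clearance Extension: 1661 days claimed exceeds the 799-day cap, so +799 days → 8 January 2028.
Expiry of referenced patent IL-924698:
  Base: filing + 24 years → 1 May 2024.
  Product Clearance Extension: 1476 days claimed exceeds the 799-day cap, so +799 days → 9 July 2026.
Terminal disclaimer: IL-630523 expires on the earlier of 8 January 2028 and 9 July 2026.

2026-07-09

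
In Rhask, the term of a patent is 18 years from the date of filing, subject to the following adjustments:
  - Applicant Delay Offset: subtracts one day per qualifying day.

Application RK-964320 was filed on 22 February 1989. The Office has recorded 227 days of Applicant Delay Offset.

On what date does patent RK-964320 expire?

2006-07-10

Base term: filing date + 18 years → 22 February 2007.
Applicant Delay Offset: −227 days → 10 July 2006.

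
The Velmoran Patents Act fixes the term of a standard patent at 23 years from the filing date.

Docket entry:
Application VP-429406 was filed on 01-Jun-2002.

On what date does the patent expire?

2025-06-01

Filing date + 23 years → 1 June 2025.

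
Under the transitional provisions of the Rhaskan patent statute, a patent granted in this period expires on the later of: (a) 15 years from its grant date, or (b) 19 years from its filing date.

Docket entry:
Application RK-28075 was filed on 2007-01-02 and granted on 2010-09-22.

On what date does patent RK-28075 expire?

(a) grant + 15 years → 22 September 2025.
(b) filing + 19 years → 2 January 2026.
Later of the two: 2 January 2026.

2026-01-02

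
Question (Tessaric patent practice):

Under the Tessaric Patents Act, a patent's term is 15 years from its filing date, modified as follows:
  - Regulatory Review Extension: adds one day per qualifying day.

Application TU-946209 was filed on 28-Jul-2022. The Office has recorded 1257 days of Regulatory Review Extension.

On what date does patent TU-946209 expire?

2041-01-05

Base term: filing date + 15 years → 28 July 2037.
Regulatory Review Extension: +1257 days → 5 January 2041.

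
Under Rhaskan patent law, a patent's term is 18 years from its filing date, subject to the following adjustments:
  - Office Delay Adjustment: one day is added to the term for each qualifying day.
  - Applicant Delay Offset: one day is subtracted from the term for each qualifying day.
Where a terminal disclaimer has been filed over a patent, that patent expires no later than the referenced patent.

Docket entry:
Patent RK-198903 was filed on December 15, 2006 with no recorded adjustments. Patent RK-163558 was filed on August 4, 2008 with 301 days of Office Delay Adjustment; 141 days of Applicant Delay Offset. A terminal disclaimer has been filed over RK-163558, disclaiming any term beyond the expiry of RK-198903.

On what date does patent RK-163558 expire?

2024-12-15

Natural term of RK-163558:
  Base: filing + 18 years → 4 August 2026.
  Office Delay Adjustment: +301 days → 1 June 2027.
  Applicant Delay Offset: −141 days → 11 January 2027.
Expiry of referenced patent RK-198903:
  Base: filing + 18 years → 15 December 2024.
Terminal disclaimer: RK-163558 expires on the earlier of 11 January 2027 and 15 December 2024.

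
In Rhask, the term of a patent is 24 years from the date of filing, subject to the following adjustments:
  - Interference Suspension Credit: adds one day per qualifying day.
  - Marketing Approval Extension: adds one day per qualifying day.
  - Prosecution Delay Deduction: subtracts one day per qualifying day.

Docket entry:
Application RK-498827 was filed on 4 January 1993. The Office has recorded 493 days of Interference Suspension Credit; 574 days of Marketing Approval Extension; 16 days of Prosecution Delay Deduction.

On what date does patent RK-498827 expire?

Base term: filing date + 24 years → 4 January 2017.
Interference Suspension Credit: +493 days → 12 May 2018.
Marketing Approval Extension: +574 days → 7 December 2019.
Prosecution Delay Deduction: −16 days → 21 November 2019.

November 21, 2019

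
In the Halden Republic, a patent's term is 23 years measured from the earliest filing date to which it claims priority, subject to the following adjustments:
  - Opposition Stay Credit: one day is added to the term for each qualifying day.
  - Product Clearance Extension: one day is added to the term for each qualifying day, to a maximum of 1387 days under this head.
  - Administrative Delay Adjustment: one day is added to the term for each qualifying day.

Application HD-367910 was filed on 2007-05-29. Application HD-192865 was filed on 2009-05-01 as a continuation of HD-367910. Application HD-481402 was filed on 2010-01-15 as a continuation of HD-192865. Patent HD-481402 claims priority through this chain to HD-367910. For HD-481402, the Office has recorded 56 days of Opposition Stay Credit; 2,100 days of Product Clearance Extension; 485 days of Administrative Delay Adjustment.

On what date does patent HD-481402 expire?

September 8, 2035

Earliest priority filing: 29 May 2007.
Base term: 29 May 2007 + 23 years → 29 May 2030.
Opposition Stay Credit: +56 days → 24 July 2030.
Product Clearance Extension: 2100 days claimed exceeds the 1387-day cap, so +1387 days → 11 May 2034.
Administrative Delay Adjustment: +485 days → 8 September 2035.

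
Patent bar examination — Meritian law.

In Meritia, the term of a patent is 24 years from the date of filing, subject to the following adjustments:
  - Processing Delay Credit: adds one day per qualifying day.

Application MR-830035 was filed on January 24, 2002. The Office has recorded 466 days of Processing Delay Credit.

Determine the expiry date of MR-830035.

Base term: filing date + 24 years → 24 January 2026.
Processing Delay Credit: +466 days → 5 May 2027.

May 5, 2027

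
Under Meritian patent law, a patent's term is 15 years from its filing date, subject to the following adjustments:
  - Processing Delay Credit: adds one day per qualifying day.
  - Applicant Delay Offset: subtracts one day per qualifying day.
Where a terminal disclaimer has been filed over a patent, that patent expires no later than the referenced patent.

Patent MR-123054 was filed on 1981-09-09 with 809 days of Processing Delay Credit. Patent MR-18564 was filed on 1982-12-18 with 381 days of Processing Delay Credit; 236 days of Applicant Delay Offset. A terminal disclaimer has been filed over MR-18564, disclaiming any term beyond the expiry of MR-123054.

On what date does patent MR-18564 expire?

Natural term of MR-18564:
  Base: filing + 15 years → 18 December 1997.
  Processing Delay Credit: +381 days → 3 January 1999.
  Applicant Delay Offset: −236 days → 12 May 1998.
Expiry of referenced patent MR-123054:
  Base: filing + 15 years → 9 September 1996.
  Processing Delay Credit: +809 days → 27 November 1998.
Terminal disclaimer: MR-18564 expires on the earlier of 12 May 1998 and 27 November 1998.

May 12, 1998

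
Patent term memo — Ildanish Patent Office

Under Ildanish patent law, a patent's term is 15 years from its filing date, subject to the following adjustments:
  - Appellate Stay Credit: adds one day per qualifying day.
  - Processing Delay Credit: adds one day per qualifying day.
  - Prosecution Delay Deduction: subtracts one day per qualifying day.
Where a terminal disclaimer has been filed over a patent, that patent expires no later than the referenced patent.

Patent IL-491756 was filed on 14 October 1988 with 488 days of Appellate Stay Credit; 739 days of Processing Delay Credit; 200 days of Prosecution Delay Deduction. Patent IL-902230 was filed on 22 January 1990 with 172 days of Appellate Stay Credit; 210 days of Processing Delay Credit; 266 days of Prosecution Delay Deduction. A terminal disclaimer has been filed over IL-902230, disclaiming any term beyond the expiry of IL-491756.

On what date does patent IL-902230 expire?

Natural term of IL-902230:
  Base: filing + 15 years → 22 January 2005.
  Appellate Stay Credit: +172 days → 13 July 2005.
  Processing Delay Credit: +210 days → 8 February 2006.
  Prosecution Delay Deduction: −266 days → 18 May 2005.
Expiry of referenced patent IL-491756:
  Base: filing + 15 years → 14 October 2003.
  Appellate Stay Credit: +488 days → 13 February 2005.
  Processing Delay Credit: +739 days → 22 February 2007.
  Prosecution Delay Deduction: −200 days → 6 August 2006.
Terminal disclaimer: IL-902230 expires on the earlier of 18 May 2005 and 6 August 2006.

2005-05-18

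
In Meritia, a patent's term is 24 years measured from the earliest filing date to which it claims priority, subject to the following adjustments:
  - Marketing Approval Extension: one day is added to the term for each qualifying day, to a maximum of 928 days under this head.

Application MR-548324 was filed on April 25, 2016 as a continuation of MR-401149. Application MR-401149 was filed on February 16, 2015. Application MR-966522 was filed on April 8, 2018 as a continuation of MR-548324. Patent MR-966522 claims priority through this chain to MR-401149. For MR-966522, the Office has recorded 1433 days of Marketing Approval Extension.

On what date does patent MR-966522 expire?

September 1, 2041

Earliest priority filing: 16 February 2015.
Base term: 16 February 2015 + 24 years → 16 February 2039.
Marketing Approval Extension: 1433 days claimed exceeds the 928-day cap, so +928 days → 1 September 2041.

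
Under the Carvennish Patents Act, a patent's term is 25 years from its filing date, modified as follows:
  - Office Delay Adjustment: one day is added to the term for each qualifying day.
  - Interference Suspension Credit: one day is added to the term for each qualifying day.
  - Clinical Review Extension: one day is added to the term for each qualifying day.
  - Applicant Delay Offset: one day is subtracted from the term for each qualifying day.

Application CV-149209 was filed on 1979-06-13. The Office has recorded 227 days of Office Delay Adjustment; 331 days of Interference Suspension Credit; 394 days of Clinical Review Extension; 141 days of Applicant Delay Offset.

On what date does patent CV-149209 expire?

Base term: filing date + 25 years → 13 June 2004.
Office Delay Adjustment: +227 days → 26 January 2005.
Interference Suspension Credit: +331 days → 23 December 2005.
Clinical Review Extension: +394 days → 21 January 2007.
Applicant Delay Offset: −141 days → 2 September 2006.

2006-09-02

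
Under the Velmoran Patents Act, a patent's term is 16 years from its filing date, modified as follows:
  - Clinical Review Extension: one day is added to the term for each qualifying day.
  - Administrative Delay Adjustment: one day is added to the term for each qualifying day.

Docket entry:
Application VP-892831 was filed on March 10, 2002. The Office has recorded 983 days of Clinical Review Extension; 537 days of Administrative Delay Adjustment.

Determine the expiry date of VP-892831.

Base term: filing date + 16 years → 10 March 2018.
Clinical Review Extension: +983 days → 17 November 2020.
Administrative Delay Adjustment: +537 days → 8 May 2022.

May 8, 2022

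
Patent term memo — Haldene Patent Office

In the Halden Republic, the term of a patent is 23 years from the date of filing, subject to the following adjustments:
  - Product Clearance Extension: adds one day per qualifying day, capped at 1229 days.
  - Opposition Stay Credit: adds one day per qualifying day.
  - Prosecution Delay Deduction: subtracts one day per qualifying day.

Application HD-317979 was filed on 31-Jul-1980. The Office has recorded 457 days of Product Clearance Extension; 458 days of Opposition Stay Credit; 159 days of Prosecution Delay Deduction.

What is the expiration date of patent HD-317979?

Base term: filing date + 23 years → 31 July 2003.
Product Clearance Extension: 457 days (within the 1229-day cap) → +457 days → 30 October 2004.
Opposition Stay Credit: +458 days → 31 January 2006.
Prosecution Delay Deduction: −159 days → 25 August 2005.

August 25, 2005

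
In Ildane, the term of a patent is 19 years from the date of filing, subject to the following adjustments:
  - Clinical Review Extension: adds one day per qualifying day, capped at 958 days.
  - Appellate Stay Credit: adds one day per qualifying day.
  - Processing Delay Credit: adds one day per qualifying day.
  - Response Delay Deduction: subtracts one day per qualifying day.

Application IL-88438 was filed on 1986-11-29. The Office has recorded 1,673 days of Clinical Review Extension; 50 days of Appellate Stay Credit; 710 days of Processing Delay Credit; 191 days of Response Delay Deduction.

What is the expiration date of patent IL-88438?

2010-02-03

Base term: filing date + 19 years → 29 November 2005.
Clinical Review Extension: 1673 days claimed exceeds the 958-day cap, so +958 days → 14 July 2008.
Appellate Stay Credit: +50 days → 2 September 2008.
Processing Delay Credit: +710 days → 13 August 2010.
Response Delay Deduction: −191 days → 3 February 2010.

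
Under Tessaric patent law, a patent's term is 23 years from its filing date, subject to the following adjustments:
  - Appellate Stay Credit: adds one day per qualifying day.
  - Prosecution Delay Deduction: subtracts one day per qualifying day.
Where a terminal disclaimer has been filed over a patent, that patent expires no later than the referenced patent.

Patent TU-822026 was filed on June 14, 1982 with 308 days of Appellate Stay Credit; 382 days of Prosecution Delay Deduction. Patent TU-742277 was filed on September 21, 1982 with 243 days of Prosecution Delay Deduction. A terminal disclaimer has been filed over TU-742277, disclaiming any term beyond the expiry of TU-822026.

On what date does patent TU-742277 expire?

Natural term of TU-742277:
  Base: filing + 23 years → 21 September 2005.
  Prosecution Delay Deduction: −243 days → 21 January 2005.
Expiry of referenced patent TU-822026:
  Base: filing + 23 years → 14 June 2005.
  Appellate Stay Credit: +308 days → 18 April 2006.
  Prosecution Delay Deduction: −382 days → 1 April 2005.
Terminal disclaimer: TU-742277 expires on the earlier of 21 January 2005 and 1 April 2005.

January 21, 2005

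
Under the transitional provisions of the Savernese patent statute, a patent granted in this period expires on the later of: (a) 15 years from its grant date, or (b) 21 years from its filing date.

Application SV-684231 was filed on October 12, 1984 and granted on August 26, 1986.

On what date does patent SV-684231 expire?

(a) grant + 15 years → 26 August 2001.
(b) filing + 21 years → 12 October 2005.
Later of the two: 12 October 2005.

October 12, 2005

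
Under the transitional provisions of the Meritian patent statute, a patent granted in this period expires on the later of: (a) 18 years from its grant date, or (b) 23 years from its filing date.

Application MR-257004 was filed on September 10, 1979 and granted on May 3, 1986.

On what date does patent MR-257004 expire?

(a) grant + 18 years → 3 May 2004.
(b) filing + 23 years → 10 September 2002.
Later of the two: 3 May 2004.

2004-05-03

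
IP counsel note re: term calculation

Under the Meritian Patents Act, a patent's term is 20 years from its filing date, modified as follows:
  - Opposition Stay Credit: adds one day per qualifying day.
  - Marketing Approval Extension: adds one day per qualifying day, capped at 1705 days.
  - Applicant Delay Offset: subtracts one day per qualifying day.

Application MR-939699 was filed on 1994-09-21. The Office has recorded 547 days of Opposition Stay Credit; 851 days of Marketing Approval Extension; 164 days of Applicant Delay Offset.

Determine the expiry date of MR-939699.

2018-02-06

Base term: filing date + 20 years → 21 September 2014.
Opposition Stay Credit: +547 days → 21 March 2016.
Marketing Approval Extension: 851 days (within the 1705-day cap) → +851 days → 20 July 2018.
Applicant Delay Offset: −164 days → 6 February 2018.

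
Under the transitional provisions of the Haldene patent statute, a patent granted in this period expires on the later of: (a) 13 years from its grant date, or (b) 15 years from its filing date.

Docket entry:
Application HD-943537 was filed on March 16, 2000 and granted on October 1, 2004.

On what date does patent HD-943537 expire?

(a) grant + 13 years → 1 October 2017.
(b) filing + 15 years → 16 March 2015.
Later of the two: 1 October 2017.

2017-10-01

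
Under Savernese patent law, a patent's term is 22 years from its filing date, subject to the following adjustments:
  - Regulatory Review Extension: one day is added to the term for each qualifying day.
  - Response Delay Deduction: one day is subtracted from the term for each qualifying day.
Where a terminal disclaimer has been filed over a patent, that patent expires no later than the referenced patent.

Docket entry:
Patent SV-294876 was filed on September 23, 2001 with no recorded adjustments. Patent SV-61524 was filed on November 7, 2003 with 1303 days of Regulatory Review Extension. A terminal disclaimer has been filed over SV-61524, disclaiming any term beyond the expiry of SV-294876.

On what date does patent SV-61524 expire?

Natural term of SV-61524:
  Base: filing + 22 years → 7 November 2025.
  Regulatory Review Extension: +1303 days → 2 June 2029.
Expiry of referenced patent SV-294876:
  Base: filing + 22 years → 23 September 2023.
Terminal disclaimer: SV-61524 expires on the earlier of 2 June 2029 and 23 September 2023.

2023-09-23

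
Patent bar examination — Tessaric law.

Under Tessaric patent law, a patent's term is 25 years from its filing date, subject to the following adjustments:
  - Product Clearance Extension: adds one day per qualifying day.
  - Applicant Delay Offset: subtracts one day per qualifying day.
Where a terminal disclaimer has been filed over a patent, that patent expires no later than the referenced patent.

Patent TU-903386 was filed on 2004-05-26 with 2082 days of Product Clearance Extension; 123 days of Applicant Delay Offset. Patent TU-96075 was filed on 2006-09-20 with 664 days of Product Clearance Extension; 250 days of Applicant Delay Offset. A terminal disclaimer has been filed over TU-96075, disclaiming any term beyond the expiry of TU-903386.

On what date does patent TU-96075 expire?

2032-11-07

Natural term of TU-96075:
  Base: filing + 25 years → 20 September 2031.
  Product Clearance Extension: +664 days → 15 July 2033.
  Applicant Delay Offset: −250 days → 7 November 2032.
Expiry of referenced patent TU-903386:
  Base: filing + 25 years → 26 May 2029.
  Product Clearance Extension: +2082 days → 6 February 2035.
  Applicant Delay Offset: −123 days → 6 October 2034.
Terminal disclaimer: TU-96075 expires on the earlier of 7 November 2032 and 6 October 2034.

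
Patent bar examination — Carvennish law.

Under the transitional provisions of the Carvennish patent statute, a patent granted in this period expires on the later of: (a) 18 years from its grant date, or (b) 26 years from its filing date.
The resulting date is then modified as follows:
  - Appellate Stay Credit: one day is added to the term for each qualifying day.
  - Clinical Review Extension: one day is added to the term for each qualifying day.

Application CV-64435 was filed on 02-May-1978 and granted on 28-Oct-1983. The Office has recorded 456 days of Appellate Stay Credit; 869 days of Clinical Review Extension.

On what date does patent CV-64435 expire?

(a) grant + 18 years → 28 October 2001.
(b) filing + 26 years → 2 May 2004.
Later of the two: 2 May 2004.
Appellate Stay Credit: +456 days → 1 August 2005.
Clinical Review Extension: +869 days → 18 December 2007.

December 18, 2007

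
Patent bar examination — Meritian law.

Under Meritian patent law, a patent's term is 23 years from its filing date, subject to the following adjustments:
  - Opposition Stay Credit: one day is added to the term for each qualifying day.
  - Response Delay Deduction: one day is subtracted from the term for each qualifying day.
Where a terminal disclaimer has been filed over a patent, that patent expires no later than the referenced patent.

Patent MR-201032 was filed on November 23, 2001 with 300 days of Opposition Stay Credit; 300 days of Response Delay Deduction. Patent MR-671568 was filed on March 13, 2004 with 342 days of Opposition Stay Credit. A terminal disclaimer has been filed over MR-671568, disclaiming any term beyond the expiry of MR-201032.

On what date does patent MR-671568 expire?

Natural term of MR-671568:
  Base: filing + 23 years → 13 March 2027.
  Opposition Stay Credit: +342 days → 18 February 2028.
Expiry of referenced patent MR-201032:
  Base: filing + 23 years → 23 November 2024.
  Opposition Stay Credit: +300 days → 19 September 2025.
  Response Delay Deduction: −300 days → 23 November 2024.
Terminal disclaimer: MR-671568 expires on the earlier of 18 February 2028 and 23 November 2024.

2024-11-23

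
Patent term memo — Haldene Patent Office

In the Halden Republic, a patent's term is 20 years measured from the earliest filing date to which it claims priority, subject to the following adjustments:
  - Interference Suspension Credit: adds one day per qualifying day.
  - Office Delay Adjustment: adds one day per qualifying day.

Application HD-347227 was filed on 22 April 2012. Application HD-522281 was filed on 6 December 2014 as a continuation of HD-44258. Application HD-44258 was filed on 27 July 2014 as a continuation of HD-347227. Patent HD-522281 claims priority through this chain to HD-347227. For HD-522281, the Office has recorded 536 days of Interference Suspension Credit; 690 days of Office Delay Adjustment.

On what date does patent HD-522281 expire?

August 31, 2035

Earliest priority filing: 22 April 2012.
Base term: 22 April 2012 + 20 years → 22 April 2032.
Interference Suspension Credit: +536 days → 10 October 2033.
Office Delay Adjustment: +690 days → 31 August 2035.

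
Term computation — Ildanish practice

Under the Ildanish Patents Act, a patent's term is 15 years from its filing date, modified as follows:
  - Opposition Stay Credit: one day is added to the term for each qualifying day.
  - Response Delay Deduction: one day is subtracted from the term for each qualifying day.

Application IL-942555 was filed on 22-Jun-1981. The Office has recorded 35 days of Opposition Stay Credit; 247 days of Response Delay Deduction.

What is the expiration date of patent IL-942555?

November 23, 1995

Base term: filing date + 15 years → 22 June 1996.
Opposition Stay Credit: +35 days → 27 July 1996.
Response Delay Deduction: −247 days → 23 November 1995.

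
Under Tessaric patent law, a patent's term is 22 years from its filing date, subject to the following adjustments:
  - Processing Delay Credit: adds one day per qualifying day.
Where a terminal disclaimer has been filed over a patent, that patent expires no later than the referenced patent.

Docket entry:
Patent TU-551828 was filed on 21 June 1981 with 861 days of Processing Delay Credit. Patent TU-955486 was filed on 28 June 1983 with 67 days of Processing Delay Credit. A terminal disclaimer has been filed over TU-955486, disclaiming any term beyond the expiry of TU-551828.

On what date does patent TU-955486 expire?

2005-09-03

Natural term of TU-955486:
  Base: filing + 22 years → 28 June 2005.
  Processing Delay Credit: +67 days → 3 September 2005.
Expiry of referenced patent TU-551828:
  Base: filing + 22 years → 21 June 2003.
  Processing Delay Credit: +861 days → 29 October 2005.
Terminal disclaimer: TU-955486 expires on the earlier of 3 September 2005 and 29 October 2005.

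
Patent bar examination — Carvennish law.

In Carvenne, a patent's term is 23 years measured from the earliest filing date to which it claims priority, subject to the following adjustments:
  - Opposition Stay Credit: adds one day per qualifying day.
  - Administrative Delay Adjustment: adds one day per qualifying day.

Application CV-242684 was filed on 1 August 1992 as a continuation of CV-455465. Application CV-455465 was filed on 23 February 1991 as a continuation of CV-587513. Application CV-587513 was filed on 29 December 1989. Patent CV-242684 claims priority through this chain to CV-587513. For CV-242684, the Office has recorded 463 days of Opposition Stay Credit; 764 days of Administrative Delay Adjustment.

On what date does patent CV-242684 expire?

Earliest priority filing: 29 December 1989.
Base term: 29 December 1989 + 23 years → 29 December 2012.
Opposition Stay Credit: +463 days → 6 April 2014.
Administrative Delay Adjustment: +764 days → 9 May 2016.

2016-05-09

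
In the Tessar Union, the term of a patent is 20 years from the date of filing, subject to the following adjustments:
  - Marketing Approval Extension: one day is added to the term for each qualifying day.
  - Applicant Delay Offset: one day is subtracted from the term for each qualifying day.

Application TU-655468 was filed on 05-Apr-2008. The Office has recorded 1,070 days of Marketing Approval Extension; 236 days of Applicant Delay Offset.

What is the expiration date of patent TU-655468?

July 18, 2030

Base term: filing date + 20 years → 5 April 2028.
Marketing Approval Extension: +1070 days → 11 March 2031.
Applicant Delay Offset: −236 days → 18 July 2030.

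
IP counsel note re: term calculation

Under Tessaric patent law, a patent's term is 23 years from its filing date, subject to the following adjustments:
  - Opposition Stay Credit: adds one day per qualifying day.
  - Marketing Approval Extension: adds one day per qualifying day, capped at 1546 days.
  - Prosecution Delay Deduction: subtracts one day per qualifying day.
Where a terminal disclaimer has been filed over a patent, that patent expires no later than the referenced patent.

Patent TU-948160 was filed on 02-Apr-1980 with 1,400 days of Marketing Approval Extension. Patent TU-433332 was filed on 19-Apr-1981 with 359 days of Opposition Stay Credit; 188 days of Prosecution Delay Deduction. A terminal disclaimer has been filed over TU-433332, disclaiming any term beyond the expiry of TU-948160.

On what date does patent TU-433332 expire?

Natural term of TU-433332:
  Base: filing + 23 years → 19 April 2004.
  Opposition Stay Credit: +359 days → 13 April 2005.
  Prosecution Delay Deduction: −188 days → 7 October 2004.
Expiry of referenced patent TU-948160:
  Base: filing + 23 years → 2 April 2003.
  Marketing Approval Extension: 1400 days (within the 1546-day cap) → +1400 days → 31 January 2007.
Terminal disclaimer: TU-433332 expires on the earlier of 7 October 2004 and 31 January 2007.

October 7, 2004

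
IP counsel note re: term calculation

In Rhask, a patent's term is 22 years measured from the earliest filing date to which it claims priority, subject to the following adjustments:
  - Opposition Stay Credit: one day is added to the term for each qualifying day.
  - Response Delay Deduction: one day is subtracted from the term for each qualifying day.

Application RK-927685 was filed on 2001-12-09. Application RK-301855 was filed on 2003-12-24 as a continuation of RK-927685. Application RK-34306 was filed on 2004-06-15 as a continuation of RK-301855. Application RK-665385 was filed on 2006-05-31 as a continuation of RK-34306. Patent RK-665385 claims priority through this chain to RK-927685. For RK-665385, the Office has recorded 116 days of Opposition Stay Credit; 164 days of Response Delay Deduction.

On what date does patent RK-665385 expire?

Earliest priority filing: 9 December 2001.
Base term: 9 December 2001 + 22 years → 9 December 2023.
Opposition Stay Credit: +116 days → 3 April 2024.
Response Delay Deduction: −164 days → 22 October 2023.

October 22, 2023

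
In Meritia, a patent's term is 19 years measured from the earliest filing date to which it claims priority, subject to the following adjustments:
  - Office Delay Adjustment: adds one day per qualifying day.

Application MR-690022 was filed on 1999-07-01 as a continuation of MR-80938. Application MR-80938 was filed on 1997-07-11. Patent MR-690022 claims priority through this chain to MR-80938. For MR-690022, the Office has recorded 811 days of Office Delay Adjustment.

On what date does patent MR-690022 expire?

Earliest priority filing: 11 July 1997.
Base term: 11 July 1997 + 19 years → 11 July 2016.
Office Delay Adjustment: +811 days → 30 September 2018.

September 30, 2018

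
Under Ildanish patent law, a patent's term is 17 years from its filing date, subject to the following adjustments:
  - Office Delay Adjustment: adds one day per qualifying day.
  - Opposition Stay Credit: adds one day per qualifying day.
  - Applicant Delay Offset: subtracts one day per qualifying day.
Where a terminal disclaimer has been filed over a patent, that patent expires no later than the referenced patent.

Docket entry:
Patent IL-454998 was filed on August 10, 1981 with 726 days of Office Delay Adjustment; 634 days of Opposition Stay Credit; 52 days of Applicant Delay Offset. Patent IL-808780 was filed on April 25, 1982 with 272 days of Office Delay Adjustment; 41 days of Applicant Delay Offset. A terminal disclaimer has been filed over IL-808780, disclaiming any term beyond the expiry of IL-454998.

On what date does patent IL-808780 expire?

Natural term of IL-808780:
  Base: filing + 17 years → 25 April 1999.
  Office Delay Adjustment: +272 days → 22 January 2000.
  Applicant Delay Offset: −41 days → 12 December 1999.
Expiry of referenced patent IL-454998:
  Base: filing + 17 years → 10 August 1998.
  Office Delay Adjustment: +726 days → 5 August 2000.
  Opposition Stay Credit: +634 days → 1 May 2002.
  Applicant Delay Offset: −52 days → 10 March 2002.
Terminal disclaimer: IL-808780 expires on the earlier of 12 December 1999 and 10 March 2002.

1999-12-12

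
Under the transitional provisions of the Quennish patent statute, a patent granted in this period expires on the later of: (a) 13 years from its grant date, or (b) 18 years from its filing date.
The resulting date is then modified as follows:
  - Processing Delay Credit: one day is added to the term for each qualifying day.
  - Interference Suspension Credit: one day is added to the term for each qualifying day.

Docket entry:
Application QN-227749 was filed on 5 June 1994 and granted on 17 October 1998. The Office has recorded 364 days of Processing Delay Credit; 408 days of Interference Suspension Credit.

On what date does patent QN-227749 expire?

2014-07-17

(a) grant + 13 years → 17 October 2011.
(b) filing + 18 years → 5 June 2012.
Later of the two: 5 June 2012.
Processing Delay Credit: +364 days → 4 June 2013.
Interference Suspension Credit: +408 days → 17 July 2014.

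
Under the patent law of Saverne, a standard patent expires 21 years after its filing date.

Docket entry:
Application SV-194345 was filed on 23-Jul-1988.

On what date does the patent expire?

Filing date + 21 years → 23 July 2009.

2009-07-23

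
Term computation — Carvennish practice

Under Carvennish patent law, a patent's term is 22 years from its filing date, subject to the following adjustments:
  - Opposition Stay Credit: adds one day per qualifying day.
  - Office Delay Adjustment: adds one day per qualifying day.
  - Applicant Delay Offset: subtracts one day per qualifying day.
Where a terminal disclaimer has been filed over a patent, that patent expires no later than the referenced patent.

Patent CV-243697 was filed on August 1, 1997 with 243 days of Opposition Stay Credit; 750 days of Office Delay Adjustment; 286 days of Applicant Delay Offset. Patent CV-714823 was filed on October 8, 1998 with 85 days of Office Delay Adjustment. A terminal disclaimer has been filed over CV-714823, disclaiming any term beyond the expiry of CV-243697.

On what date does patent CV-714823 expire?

January 1, 2021

Natural term of CV-714823:
  Base: filing + 22 years → 8 October 2020.
  Office Delay Adjustment: +85 days → 1 January 2021.
Expiry of referenced patent CV-243697:
  Base: filing + 22 years → 1 August 2019.
  Opposition Stay Credit: +243 days → 31 March 2020.
  Office Delay Adjustment: +750 days → 20 April 2022.
  Applicant Delay Offset: −286 days → 8 July 2021.
Terminal disclaimer: CV-714823 expires on the earlier of 1 January 2021 and 8 July 2021.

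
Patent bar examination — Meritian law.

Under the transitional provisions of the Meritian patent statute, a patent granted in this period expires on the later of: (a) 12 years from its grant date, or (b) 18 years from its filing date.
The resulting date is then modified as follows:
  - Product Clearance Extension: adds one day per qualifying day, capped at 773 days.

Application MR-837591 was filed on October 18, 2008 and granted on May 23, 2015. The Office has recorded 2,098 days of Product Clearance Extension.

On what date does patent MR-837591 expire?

(a) grant + 12 years → 23 May 2027.
(b) filing + 18 years → 18 October 2026.
Later of the two: 23 May 2027.
Product Clearance Extension: 2098 days claimed exceeds the 773-day cap, so +773 days → 4 July 2029.

2029-07-04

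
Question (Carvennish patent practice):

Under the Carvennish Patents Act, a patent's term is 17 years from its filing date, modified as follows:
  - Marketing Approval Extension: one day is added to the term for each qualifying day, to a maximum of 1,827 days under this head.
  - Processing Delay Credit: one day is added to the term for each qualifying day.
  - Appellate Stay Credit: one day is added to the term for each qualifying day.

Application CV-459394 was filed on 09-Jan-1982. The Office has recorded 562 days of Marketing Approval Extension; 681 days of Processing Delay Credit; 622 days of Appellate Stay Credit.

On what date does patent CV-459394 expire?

Base term: filing date + 17 years → 9 January 1999.
Marketing Approval Extension: 562 days (within the 1827-day cap) → +562 days → 24 July 2000.
Processing Delay Credit: +681 days → 5 June 2002.
Appellate Stay Credit: +622 days → 17 February 2004.

2004-02-17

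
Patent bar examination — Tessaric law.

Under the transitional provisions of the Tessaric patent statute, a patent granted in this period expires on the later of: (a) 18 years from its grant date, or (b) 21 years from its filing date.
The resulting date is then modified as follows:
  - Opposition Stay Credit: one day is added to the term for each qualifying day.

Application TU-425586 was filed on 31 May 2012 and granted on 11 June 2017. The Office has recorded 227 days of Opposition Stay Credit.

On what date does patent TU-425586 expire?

(a) grant + 18 years → 11 June 2035.
(b) filing + 21 years → 31 May 2033.
Later of the two: 11 June 2035.
Opposition Stay Credit: +227 days → 24 January 2036.

January 24, 2036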